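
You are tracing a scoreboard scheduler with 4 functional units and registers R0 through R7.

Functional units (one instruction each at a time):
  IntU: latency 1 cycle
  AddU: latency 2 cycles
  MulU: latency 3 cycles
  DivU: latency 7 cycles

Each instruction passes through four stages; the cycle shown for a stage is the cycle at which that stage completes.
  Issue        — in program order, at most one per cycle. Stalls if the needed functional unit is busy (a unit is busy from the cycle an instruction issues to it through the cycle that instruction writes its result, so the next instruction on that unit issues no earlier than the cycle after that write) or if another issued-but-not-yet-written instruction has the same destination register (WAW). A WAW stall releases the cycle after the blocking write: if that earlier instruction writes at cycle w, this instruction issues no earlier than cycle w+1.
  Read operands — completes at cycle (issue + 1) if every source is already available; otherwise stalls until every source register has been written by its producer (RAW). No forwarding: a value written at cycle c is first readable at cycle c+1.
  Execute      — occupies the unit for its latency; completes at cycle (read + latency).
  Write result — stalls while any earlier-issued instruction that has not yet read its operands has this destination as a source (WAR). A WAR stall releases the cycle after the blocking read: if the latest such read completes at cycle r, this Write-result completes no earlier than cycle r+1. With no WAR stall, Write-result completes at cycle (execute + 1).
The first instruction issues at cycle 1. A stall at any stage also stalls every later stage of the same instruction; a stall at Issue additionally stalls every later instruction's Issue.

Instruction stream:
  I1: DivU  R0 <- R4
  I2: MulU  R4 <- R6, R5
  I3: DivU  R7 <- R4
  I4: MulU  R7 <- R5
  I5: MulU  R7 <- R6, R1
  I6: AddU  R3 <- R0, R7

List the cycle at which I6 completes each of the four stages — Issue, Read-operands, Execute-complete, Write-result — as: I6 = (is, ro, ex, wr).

t=1  I1→DivU
t=2  I1 RO | I2→MulU
t=3  I2 RO
t=6  I2 EX
t=7  I2 WR R4
t=9  I1 EX
t=10  I1 WR R0
t=11  I3→DivU
t=12  I3 RO
t=19  I3 EX
t=20  I3 WR R7
t=21  I4→MulU
t=22  I4 RO
t=25  I4 EX
t=26  I4 WR R7
t=27  I5→MulU
t=28  I5 RO | I6→AddU
t=31  I5 EX
t=32  I5 WR R7
t=33  I6 RO
t=35  I6 EX
t=36  I6 WR R3

I6 = (28, 33, 35, 36)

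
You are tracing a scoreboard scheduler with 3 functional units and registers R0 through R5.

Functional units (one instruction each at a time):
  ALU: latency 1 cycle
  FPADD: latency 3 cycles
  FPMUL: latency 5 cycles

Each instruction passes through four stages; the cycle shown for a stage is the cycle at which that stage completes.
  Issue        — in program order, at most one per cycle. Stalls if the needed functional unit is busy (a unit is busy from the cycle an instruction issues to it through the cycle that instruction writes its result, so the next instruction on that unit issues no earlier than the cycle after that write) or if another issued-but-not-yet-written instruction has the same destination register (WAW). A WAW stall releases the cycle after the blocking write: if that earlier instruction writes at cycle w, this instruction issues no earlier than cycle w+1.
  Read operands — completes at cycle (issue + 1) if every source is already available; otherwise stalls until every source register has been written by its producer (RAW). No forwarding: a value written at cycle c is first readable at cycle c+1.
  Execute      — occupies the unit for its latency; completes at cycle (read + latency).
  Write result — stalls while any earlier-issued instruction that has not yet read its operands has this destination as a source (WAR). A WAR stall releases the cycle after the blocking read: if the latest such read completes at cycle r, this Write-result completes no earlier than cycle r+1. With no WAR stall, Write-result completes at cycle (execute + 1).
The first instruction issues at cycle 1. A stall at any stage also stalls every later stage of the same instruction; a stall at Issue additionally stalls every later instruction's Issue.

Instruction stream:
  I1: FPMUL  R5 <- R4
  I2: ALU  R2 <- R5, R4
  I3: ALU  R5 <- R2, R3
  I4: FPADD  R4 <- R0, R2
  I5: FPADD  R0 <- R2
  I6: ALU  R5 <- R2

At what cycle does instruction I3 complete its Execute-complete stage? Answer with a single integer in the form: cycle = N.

cycle = 14

I1  is:1  ro:2  ex:7  wr:8
I2  is:2  ro:9  ex:10  wr:11  — RAW R5: wait I1 write@8
I3  is:12  ro:13  ex:14  wr:15  — struct: ALU busy until I2 writes@11
I4  is:13  ro:14  ex:17  wr:18
I5  is:19  ro:20  ex:23  wr:24  — struct: FPADD busy until I4 writes@18
I6  is:20  ro:21  ex:22  wr:23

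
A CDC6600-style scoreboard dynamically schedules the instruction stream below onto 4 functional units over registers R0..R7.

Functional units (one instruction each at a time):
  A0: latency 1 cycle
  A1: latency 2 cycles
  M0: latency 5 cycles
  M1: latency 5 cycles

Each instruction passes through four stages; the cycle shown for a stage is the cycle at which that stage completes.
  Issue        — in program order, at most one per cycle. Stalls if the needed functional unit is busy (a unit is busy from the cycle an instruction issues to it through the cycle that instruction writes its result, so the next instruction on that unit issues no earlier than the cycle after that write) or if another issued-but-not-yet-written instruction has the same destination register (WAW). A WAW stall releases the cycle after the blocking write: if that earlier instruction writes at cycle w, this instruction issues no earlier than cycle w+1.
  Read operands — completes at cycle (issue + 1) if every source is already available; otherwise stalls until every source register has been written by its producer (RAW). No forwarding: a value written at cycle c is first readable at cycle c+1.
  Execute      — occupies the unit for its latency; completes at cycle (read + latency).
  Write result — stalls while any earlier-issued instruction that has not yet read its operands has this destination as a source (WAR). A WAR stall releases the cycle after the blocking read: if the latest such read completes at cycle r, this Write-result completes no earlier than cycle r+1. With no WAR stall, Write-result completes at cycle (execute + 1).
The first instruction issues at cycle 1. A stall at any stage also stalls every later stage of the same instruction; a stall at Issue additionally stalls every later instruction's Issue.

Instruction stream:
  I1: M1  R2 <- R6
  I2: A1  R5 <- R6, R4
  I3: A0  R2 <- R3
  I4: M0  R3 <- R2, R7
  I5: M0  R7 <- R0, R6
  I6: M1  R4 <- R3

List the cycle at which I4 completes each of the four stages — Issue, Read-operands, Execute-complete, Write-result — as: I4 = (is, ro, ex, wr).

  I1 | 1 | 2 | 7 | 8
  I2 | 2 | 3 | 5 | 6
  I3 | 9 | 10 | 11 | 12   WAW R2: wait I1 write@8
  I4 | 10 | 13 | 18 | 19   RAW R2: wait I3 write@12
  I5 | 20 | 21 | 26 | 27   struct: M0 busy until I4 writes@19
  I6 | 21 | 22 | 27 | 28

I4 = (10, 13, 18, 19)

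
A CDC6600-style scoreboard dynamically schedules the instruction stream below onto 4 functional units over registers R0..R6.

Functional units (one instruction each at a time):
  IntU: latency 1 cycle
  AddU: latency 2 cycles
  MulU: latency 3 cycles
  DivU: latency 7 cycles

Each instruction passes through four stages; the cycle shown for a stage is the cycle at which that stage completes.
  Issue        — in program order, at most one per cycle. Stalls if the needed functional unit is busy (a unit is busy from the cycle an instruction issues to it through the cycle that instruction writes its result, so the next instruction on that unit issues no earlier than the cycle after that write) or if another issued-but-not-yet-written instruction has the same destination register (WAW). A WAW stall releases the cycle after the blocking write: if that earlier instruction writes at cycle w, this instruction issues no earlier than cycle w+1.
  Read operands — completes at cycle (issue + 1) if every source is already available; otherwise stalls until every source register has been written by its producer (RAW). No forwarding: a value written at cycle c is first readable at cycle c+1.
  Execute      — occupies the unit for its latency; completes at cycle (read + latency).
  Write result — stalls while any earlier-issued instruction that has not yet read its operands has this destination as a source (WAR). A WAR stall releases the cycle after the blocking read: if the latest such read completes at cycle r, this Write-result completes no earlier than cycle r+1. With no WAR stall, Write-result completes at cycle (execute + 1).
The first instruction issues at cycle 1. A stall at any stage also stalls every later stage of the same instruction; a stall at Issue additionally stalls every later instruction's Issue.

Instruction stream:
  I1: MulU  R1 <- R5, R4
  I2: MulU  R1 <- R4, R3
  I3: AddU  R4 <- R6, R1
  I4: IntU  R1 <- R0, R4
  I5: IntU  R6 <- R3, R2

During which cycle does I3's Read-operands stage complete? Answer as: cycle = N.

cycle = 13

c1: I1→MulU
c2: I1 RO
c5: I1 EX
c6: I1 WR R1
c7: I2→MulU
c8: I2 RO | I3→AddU
c11: I2 EX
c12: I2 WR R1
c13: I3 RO | I4→IntU
c15: I3 EX
c16: I3 WR R4
c17: I4 RO
c18: I4 EX
c19: I4 WR R1
c20: I5→IntU
c21: I5 RO
c22: I5 EX
c23: I5 WR R6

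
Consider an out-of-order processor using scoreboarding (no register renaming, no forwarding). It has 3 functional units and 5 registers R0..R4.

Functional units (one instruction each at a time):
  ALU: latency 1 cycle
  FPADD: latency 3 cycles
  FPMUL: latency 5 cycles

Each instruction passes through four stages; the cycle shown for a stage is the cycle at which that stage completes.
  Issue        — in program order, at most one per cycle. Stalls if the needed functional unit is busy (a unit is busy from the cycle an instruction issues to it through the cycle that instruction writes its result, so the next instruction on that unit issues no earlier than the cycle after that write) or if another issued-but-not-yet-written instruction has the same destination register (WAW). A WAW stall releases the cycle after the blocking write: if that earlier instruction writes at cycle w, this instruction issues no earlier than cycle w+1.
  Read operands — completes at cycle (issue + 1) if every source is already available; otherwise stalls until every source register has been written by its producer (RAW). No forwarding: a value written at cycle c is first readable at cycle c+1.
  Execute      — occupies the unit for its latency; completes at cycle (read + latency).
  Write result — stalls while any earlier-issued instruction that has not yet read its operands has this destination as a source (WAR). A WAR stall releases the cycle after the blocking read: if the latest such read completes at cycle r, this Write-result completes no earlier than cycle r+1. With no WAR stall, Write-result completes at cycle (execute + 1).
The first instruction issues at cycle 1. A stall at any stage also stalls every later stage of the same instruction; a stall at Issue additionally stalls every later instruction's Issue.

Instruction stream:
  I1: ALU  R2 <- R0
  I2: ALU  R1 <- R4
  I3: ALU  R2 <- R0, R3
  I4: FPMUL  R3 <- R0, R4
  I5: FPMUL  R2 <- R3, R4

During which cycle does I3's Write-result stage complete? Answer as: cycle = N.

t=1  I1 issues→ALU
t=2  I1 reads
t=3  I1 exec-done
t=4  I1 writes R2
t=5  I2 issues→ALU
t=6  I2 reads
t=7  I2 exec-done
t=8  I2 writes R1
t=9  I3 issues→ALU
t=10  I3 reads | I4 issues→FPMUL
t=11  I3 exec-done | I4 reads
t=12  I3 writes R2
t=16  I4 exec-done
t=17  I4 writes R3
t=18  I5 issues→FPMUL
t=19  I5 reads
t=24  I5 exec-done
t=25  I5 writes R2

cycle = 12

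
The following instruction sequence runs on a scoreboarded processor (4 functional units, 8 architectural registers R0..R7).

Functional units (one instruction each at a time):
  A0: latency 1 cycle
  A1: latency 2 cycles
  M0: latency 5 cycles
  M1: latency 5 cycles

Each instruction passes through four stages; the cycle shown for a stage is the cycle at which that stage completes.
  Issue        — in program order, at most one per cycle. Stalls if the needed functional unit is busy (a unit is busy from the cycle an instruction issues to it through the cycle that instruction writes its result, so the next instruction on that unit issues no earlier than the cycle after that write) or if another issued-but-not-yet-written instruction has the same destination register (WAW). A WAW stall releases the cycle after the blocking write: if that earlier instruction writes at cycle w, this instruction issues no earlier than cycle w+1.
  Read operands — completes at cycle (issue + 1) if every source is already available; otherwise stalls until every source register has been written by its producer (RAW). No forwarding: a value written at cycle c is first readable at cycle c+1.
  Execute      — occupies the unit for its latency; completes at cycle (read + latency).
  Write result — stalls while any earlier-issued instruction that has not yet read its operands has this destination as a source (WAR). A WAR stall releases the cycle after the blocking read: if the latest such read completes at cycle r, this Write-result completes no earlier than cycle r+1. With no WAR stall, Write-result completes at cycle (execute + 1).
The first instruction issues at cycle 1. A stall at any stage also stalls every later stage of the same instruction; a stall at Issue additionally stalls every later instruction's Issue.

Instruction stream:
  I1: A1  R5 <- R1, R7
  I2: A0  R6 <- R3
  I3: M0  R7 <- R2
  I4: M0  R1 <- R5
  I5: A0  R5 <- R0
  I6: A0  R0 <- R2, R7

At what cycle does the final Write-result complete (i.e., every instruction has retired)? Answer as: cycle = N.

cycle = 19

t=1  issue I1 (A1)
t=2  I1 read-ops · issue I2 (A0)
t=3  I2 read-ops · issue I3 (M0)
t=4  I1 finished on A1 · I2 finished on A0 · I3 read-ops
t=5  I1→R5 · I2→R6
t=9  I3 finished on M0
t=10  I3→R7
t=11  issue I4 (M0)
t=12  I4 read-ops · issue I5 (A0)
t=13  I5 read-ops
t=14  I5 finished on A0
t=15  I5→R5
t=16  issue I6 (A0)
t=17  I4 finished on M0 · I6 read-ops
t=18  I4→R1 · I6 finished on A0
t=19  I6→R0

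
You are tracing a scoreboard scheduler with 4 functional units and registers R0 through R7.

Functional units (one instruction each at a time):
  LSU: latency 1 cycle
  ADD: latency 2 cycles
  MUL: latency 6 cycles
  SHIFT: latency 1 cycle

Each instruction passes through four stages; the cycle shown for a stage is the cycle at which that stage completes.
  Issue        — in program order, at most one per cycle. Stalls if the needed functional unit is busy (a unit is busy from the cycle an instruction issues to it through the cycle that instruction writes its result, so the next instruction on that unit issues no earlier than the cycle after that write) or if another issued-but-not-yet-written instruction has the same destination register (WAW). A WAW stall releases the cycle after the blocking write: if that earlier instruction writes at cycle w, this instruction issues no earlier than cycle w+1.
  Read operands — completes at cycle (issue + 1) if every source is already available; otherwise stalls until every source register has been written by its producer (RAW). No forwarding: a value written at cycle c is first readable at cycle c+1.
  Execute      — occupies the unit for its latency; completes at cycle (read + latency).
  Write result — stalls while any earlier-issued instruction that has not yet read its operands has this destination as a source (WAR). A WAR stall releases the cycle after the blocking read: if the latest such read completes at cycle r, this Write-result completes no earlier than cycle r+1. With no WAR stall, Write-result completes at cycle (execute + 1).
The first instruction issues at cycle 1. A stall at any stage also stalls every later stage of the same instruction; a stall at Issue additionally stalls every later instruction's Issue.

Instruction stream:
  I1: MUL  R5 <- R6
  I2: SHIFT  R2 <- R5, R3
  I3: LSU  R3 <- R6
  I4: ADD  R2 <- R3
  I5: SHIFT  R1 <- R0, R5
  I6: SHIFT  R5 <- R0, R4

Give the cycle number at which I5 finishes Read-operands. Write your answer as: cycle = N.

cycle = 15

I1  is:1  ro:2  ex:8  wr:9
I2  is:2  ro:10  ex:11  wr:12  — RAW R5: wait I1 write@9
I3  is:3  ro:4  ex:5  wr:11  — WAR R3: wait I2 read@10
I4  is:13  ro:14  ex:16  wr:17  — WAW R2: wait I2 write@12
I5  is:14  ro:15  ex:16  wr:17
I6  is:18  ro:19  ex:20  wr:21  — struct: SHIFT busy until I5 writes@17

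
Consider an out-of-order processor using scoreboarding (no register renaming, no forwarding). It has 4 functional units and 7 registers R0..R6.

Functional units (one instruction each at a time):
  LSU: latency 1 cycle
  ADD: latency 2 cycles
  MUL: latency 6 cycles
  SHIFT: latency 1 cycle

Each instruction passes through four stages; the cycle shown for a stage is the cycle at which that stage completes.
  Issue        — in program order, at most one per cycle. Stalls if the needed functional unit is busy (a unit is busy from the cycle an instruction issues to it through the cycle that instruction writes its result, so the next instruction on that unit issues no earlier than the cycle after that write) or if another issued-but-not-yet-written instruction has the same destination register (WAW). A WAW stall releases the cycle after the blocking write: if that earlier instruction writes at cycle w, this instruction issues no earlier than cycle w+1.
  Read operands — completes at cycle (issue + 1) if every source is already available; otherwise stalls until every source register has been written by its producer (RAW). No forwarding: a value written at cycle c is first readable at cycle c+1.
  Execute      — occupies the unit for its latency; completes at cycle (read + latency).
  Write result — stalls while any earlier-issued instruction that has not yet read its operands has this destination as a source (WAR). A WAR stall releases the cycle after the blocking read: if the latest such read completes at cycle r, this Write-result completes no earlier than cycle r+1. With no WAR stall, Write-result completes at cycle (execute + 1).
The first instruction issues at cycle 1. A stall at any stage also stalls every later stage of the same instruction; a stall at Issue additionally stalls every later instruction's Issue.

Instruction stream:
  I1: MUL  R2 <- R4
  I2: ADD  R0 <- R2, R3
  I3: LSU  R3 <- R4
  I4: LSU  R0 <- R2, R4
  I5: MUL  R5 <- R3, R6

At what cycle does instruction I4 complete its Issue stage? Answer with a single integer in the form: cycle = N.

cycle = 14

I1  is:1  ro:2  ex:8  wr:9
I2  is:2  ro:10  ex:12  wr:13  — RAW R2: wait I1 write@9
I3  is:3  ro:4  ex:5  wr:11  — WAR R3: wait I2 read@10
I4  is:14  ro:15  ex:16  wr:17  — WAW R0: wait I2 write@13
I5  is:15  ro:16  ex:22  wr:23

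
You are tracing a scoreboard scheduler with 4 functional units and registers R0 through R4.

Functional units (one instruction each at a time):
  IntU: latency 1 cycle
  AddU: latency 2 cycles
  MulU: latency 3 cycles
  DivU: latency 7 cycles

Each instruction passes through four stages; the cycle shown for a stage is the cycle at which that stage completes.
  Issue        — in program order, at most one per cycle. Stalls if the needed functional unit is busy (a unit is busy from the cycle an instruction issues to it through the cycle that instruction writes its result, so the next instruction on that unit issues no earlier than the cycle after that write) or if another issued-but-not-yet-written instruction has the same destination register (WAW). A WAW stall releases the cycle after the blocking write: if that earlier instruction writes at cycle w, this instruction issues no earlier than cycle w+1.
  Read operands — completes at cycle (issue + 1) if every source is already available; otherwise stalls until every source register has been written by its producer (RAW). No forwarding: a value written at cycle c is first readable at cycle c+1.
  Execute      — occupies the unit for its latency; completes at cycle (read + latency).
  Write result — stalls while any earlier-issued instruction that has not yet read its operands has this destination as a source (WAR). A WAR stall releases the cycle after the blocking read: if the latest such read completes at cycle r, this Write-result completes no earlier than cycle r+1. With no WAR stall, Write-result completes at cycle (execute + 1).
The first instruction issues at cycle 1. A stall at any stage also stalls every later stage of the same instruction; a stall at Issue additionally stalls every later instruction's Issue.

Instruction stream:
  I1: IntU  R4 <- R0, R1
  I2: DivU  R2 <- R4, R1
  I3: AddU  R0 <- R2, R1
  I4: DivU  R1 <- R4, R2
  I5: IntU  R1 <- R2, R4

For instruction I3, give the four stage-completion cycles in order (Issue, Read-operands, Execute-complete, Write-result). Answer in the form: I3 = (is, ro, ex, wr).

I3 = (3, 14, 16, 17)

c1: issue I1 (IntU)
c2: I1 read-ops · issue I2 (DivU)
c3: I1 finished on IntU · issue I3 (AddU)
c4: I1→R4
c5: I2 read-ops
c12: I2 finished on DivU
c13: I2→R2
c14: I3 read-ops · issue I4 (DivU)
c15: I4 read-ops
c16: I3 finished on AddU
c17: I3→R0
c22: I4 finished on DivU
c23: I4→R1
c24: issue I5 (IntU)
c25: I5 read-ops
c26: I5 finished on IntU
c27: I5→R1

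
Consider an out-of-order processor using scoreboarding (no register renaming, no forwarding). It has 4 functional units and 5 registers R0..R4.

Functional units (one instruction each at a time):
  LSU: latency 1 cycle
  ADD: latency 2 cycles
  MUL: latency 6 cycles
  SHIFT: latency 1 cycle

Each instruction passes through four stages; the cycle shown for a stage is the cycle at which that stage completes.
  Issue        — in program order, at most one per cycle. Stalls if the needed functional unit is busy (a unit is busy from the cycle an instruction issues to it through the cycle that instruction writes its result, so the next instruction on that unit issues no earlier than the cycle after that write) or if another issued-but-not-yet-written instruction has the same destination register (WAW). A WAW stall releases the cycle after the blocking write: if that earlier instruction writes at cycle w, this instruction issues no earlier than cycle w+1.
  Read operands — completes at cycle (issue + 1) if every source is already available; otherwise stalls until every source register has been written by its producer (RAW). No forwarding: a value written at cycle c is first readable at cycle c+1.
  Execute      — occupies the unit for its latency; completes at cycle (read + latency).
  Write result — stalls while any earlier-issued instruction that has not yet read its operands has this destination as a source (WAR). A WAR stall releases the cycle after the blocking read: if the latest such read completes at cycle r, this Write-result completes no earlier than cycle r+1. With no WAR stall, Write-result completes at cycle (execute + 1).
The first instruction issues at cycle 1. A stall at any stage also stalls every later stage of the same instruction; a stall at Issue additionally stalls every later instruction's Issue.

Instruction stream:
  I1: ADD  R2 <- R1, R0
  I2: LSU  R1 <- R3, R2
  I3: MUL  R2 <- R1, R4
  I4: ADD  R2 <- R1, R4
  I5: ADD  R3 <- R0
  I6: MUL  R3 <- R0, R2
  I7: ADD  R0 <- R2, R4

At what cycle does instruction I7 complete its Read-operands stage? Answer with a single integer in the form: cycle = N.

cycle 1: I1→ADD
cycle 2: I1 RO, I2→LSU
cycle 4: I1 EX
cycle 5: I1 WR R2
cycle 6: I2 RO, I3→MUL
cycle 7: I2 EX
cycle 8: I2 WR R1
cycle 9: I3 RO
cycle 15: I3 EX
cycle 16: I3 WR R2
cycle 17: I4→ADD
cycle 18: I4 RO
cycle 20: I4 EX
cycle 21: I4 WR R2
cycle 22: I5→ADD
cycle 23: I5 RO
cycle 25: I5 EX
cycle 26: I5 WR R3
cycle 27: I6→MUL
cycle 28: I6 RO, I7→ADD
cycle 29: I7 RO
cycle 31: I7 EX
cycle 32: I7 WR R0
cycle 34: I6 EX
cycle 35: I6 WR R3

cycle = 29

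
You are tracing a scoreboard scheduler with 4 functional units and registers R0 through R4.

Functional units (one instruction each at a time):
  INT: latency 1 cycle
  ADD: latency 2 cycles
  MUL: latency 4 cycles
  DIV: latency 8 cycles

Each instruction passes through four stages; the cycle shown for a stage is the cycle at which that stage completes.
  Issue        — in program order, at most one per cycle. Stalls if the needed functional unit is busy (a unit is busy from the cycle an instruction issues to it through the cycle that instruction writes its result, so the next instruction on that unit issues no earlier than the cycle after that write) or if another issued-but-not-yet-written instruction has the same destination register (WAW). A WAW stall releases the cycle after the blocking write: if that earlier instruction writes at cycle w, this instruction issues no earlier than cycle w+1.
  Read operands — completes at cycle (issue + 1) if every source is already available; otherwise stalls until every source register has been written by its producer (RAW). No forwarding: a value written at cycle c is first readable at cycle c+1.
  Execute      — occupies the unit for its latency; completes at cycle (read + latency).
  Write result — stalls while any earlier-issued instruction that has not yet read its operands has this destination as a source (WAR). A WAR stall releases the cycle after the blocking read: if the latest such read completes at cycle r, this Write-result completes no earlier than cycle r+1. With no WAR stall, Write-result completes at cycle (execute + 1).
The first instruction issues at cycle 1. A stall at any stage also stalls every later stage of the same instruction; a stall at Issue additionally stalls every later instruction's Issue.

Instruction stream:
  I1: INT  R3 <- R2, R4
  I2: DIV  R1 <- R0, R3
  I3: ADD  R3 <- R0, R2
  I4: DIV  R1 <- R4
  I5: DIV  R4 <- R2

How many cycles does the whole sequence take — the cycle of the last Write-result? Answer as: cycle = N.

cycle = 36

c1: issue I1 (INT)
c2: I1 read-ops | issue I2 (DIV)
c3: I1 finished on INT
c4: I1→R3
c5: I2 read-ops | issue I3 (ADD)
c6: I3 read-ops
c8: I3 finished on ADD
c9: I3→R3
c13: I2 finished on DIV
c14: I2→R1
c15: issue I4 (DIV)
c16: I4 read-ops
c24: I4 finished on DIV
c25: I4→R1
c26: issue I5 (DIV)
c27: I5 read-ops
c35: I5 finished on DIV
c36: I5→R4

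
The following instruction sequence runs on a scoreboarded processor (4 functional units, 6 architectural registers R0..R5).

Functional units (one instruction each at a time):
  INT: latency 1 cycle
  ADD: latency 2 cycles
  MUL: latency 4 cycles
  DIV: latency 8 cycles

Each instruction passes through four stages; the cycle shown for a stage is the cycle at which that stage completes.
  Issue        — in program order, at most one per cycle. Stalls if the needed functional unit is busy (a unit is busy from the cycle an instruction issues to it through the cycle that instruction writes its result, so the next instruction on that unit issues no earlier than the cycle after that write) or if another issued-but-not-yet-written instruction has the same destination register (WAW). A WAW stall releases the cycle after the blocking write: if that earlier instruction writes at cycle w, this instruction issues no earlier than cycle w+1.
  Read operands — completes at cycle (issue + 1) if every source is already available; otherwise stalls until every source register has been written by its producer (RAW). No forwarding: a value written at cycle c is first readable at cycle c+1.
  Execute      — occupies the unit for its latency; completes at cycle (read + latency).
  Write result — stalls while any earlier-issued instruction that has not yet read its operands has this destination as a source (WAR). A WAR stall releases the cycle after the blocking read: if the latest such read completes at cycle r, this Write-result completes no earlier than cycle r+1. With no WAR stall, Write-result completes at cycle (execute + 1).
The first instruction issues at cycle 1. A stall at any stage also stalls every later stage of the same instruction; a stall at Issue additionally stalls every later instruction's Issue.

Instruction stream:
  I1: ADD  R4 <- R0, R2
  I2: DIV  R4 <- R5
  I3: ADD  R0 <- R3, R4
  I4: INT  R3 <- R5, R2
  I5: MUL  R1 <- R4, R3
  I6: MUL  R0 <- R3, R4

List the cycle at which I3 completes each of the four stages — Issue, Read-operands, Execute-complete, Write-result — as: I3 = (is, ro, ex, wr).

I3 = (7, 17, 19, 20)

t=1  I1→ADD
t=2  I1 RO
t=4  I1 EX
t=5  I1 WR R4
t=6  I2→DIV
t=7  I2 RO | I3→ADD
t=8  I4→INT
t=9  I4 RO | I5→MUL
t=10  I4 EX
t=15  I2 EX
t=16  I2 WR R4
t=17  I3 RO
t=18  I4 WR R3
t=19  I3 EX | I5 RO
t=20  I3 WR R0
t=23  I5 EX
t=24  I5 WR R1
t=25  I6→MUL
t=26  I6 RO
t=30  I6 EX
t=31  I6 WR R0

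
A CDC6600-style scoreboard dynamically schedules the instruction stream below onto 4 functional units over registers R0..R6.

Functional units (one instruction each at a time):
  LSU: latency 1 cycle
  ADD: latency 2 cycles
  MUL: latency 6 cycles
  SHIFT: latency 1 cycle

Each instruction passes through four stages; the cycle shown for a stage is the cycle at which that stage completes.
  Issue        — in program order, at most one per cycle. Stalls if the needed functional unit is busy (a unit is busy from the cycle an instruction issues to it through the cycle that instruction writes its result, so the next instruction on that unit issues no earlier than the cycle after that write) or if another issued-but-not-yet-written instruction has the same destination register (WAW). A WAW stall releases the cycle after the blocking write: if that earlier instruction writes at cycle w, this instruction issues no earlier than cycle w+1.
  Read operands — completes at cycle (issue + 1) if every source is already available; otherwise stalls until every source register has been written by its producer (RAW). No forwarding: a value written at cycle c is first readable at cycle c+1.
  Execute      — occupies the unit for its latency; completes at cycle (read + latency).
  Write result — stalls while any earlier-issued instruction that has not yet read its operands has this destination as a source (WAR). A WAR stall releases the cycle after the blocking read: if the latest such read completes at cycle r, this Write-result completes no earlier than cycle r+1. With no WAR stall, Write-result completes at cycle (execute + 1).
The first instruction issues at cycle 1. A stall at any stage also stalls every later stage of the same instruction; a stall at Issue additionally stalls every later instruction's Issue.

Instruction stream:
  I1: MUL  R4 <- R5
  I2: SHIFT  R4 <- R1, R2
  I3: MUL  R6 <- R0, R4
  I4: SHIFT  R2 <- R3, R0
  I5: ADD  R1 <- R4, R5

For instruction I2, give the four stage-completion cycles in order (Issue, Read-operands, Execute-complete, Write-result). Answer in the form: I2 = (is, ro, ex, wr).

I1: IS=1 RO=2 EX=8 WR=9
I2: IS=10 RO=11 EX=12 WR=13  [WAW R4: wait I1 write@9]
I3: IS=11 RO=14 EX=20 WR=21  [RAW R4: wait I2 write@13]
I4: IS=14 RO=15 EX=16 WR=17  [struct: SHIFT busy until I2 writes@13]
I5: IS=15 RO=16 EX=18 WR=19

I2 = (10, 11, 12, 13)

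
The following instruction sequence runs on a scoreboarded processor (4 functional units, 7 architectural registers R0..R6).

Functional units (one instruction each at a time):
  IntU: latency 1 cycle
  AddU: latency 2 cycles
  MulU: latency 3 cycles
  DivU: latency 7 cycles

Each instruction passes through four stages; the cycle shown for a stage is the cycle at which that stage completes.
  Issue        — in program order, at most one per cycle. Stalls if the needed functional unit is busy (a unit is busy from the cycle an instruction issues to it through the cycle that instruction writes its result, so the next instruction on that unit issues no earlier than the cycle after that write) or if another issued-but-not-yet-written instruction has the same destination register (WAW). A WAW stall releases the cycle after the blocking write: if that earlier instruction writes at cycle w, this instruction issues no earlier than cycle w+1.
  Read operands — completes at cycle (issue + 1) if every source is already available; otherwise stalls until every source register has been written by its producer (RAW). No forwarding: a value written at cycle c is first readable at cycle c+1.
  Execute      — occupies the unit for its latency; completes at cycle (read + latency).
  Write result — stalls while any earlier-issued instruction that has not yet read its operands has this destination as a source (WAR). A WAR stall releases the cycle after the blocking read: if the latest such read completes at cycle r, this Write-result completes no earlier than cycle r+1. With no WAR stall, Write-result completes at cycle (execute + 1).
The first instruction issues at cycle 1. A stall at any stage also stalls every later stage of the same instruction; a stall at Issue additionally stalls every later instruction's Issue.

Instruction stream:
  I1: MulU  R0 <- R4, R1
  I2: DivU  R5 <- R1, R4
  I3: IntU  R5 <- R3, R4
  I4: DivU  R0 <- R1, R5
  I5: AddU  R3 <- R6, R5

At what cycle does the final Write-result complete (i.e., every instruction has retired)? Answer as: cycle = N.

[I1] 1/2/5/6
[I2] 2/3/10/11
[I3] 12/13/14/15  (WAW R5: wait I2 write@11)
[I4] 13/16/23/24  (RAW R5: wait I3 write@15)
[I5] 14/16/18/19  (RAW R5: wait I3 write@15)

cycle = 24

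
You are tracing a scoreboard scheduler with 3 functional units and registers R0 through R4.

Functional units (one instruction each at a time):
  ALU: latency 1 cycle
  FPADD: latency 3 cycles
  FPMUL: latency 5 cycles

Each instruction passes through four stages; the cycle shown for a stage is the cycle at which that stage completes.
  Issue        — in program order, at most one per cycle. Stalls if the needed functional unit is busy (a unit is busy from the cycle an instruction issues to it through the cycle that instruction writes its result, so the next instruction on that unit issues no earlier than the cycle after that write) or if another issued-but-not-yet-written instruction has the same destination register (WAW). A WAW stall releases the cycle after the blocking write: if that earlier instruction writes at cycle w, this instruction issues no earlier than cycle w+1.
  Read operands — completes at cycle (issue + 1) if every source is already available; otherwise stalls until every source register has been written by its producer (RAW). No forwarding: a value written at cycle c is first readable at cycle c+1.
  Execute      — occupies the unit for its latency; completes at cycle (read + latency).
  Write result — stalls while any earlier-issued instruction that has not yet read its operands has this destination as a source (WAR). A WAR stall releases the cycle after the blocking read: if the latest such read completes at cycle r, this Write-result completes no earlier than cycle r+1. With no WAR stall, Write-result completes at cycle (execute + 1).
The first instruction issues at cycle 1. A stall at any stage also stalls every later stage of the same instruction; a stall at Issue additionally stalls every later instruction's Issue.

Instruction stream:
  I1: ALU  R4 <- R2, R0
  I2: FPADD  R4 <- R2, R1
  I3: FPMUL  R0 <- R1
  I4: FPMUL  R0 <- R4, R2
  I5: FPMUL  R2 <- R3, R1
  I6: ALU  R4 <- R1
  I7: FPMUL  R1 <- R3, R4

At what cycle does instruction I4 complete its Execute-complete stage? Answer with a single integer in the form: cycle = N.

cycle = 20

I1 -> (1, 2, 3, 4)
I2 -> (5, 6, 9, 10)  // WAW R4: wait I1 write@4
I3 -> (6, 7, 12, 13)
I4 -> (14, 15, 20, 21)  // struct: FPMUL busy until I3 writes@13
I5 -> (22, 23, 28, 29)  // struct: FPMUL busy until I4 writes@21
I6 -> (23, 24, 25, 26)
I7 -> (30, 31, 36, 37)  // struct: FPMUL busy until I5 writes@29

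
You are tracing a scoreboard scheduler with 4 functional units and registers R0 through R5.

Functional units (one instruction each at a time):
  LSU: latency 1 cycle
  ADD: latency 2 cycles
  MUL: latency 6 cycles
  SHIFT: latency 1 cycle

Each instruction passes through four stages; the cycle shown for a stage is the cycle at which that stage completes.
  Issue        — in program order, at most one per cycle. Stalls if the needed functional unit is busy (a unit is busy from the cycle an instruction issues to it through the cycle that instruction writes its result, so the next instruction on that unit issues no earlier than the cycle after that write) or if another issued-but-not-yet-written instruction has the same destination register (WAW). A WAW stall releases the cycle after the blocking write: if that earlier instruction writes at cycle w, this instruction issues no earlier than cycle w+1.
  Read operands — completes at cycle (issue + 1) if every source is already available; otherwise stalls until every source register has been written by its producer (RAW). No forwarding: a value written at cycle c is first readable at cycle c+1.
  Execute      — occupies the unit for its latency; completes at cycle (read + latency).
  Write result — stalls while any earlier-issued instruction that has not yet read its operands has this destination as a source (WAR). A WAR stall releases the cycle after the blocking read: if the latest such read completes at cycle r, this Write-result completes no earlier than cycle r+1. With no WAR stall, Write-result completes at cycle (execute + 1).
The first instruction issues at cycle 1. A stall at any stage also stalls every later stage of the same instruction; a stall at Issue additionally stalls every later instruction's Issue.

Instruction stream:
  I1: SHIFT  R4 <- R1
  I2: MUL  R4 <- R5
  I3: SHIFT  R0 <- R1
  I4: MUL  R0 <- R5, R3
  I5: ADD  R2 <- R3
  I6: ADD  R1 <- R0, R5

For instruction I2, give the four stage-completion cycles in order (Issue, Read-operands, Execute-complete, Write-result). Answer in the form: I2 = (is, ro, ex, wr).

[1] issue I1 (SHIFT)
[2] I1 read-ops
[3] I1 finished on SHIFT
[4] I1→R4
[5] issue I2 (MUL)
[6] I2 read-ops, issue I3 (SHIFT)
[7] I3 read-ops
[8] I3 finished on SHIFT
[9] I3→R0
[12] I2 finished on MUL
[13] I2→R4
[14] issue I4 (MUL)
[15] I4 read-ops, issue I5 (ADD)
[16] I5 read-ops
[18] I5 finished on ADD
[19] I5→R2
[20] issue I6 (ADD)
[21] I4 finished on MUL
[22] I4→R0
[23] I6 read-ops
[25] I6 finished on ADD
[26] I6→R1

I2 = (5, 6, 12, 13)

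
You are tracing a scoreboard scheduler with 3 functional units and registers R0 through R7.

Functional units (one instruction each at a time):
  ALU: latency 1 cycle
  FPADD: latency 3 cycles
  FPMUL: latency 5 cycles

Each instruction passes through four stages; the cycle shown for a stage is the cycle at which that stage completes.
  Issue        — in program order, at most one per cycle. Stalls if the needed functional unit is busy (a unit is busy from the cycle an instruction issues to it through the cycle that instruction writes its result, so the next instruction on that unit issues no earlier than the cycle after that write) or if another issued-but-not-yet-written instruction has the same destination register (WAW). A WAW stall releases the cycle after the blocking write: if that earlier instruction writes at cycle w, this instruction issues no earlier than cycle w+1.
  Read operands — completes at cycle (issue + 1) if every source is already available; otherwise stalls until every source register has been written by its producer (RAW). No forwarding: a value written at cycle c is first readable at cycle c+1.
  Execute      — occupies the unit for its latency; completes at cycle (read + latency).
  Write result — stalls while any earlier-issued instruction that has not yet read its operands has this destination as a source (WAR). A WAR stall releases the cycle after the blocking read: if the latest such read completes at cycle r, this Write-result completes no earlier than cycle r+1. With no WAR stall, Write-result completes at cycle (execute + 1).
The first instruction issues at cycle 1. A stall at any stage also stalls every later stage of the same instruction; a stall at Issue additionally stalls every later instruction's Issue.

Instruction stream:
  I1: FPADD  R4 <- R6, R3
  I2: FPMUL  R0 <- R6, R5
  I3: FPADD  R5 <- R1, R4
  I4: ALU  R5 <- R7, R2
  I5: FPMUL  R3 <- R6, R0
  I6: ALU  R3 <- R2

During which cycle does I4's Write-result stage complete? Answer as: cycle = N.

cycle = 16

t=1  I1→FPADD
t=2  I1 RO · I2→FPMUL
t=3  I2 RO
t=5  I1 EX
t=6  I1 WR R4
t=7  I3→FPADD
t=8  I2 EX · I3 RO
t=9  I2 WR R0
t=11  I3 EX
t=12  I3 WR R5
t=13  I4→ALU
t=14  I4 RO · I5→FPMUL
t=15  I4 EX · I5 RO
t=16  I4 WR R5
t=20  I5 EX
t=21  I5 WR R3
t=22  I6→ALU
t=23  I6 RO
t=24  I6 EX
t=25  I6 WR R3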